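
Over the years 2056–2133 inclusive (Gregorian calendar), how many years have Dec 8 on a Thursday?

11

Track Dec 8's weekday year by year (advancing +1, or +2 across a Feb 29):
  2056: Fri  2057: Sat (+1)  2058: Sun (+1)  2059: Mon (+1)  2060: Wed (+2)
  2061: Thu (+1) ✓  2062: Fri (+1)  2063: Sat (+1)  2064: Mon (+2)  2065: Tue (+1)
  2066: Wed (+1)  2067: Thu (+1) ✓  2068: Sat (+2)  2069: Sun (+1)  … (50 more years) …
  2120: Sun (+2)  2121: Mon (+1)  2122: Tue (+1)  2123: Wed (+1)  2124: Fri (+2)
  2125: Sat (+1)  2126: Sun (+1)  2127: Mon (+1)  2128: Wed (+2)  2129: Thu (+1) ✓
  2130: Fri (+1)  2131: Sat (+1)  2132: Mon (+2)  2133: Tue (+1)
Thursday years: 2061, 2067, 2072, 2078, 2089, 2095, 2101, 2107, 2112, 2118, 2129 — 11 in total.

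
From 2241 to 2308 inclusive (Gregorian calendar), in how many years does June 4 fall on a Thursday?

Track June 4's weekday year by year (advancing +1, or +2 across a Feb 29):
  2241: Fri  2242: Sat (+1)  2243: Sun (+1)  2244: Tue (+2)  2245: Wed (+1)
  2246: Thu (+1) ✓  2247: Fri (+1)  2248: Sun (+2)  2249: Mon (+1)  2250: Tue (+1)
  2251: Wed (+1)  2252: Fri (+2)  2253: Sat (+1)  2254: Sun (+1)  … (40 more years) …
  2295: Tue (+1)  2296: Thu (+2) ✓  2297: Fri (+1)  2298: Sat (+1)  2299: Sun (+1)
  2300: Mon (+1)  2301: Tue (+1)  2302: Wed (+1)  2303: Thu (+1) ✓  2304: Sat (+2)
  2305: Sun (+1)  2306: Mon (+1)  2307: Tue (+1)  2308: Thu (+2) ✓
Thursday years: 2246, 2257, 2263, 2268, 2274, 2285, 2291, 2296, 2303, 2308 — 10 in total.

10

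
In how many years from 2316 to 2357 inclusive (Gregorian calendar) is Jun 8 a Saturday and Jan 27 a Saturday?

Check each year's weekday for Jun 8 and Jan 27:
  2316: Thu/Thu  2317: Fri/Sat  2318: Sat/Sun  2319: Sun/Mon  2320: Tue/Tue  2321: Wed/Thu  2322: Thu/Fri  2323: Fri/Sat  2324: Sun/Sun  2325: Mon/Tue  2326: Tue/Wed  2327: Wed/Thu  2328: Fri/Fri  2329: Sat/Sun  …(14 more)…  2344: Thu/Thu  2345: Fri/Sat  2346: Sat/Sun  2347: Sun/Mon  2348: Tue/Tue  2349: Wed/Thu  2350: Thu/Fri  2351: Fri/Sat  2352: Sun/Sun  2353: Mon/Tue  2354: Tue/Wed  2355: Wed/Thu  2356: Fri/Fri  2357: Sat/Sun
Both conditions hold in: 2340 — 1.

1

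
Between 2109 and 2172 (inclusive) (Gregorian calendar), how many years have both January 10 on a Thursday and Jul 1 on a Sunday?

0

Check each year's weekday for January 10 and Jul 1:
  2109: Thu/Mon  2110: Fri/Tue  2111: Sat/Wed  2112: Sun/Fri  2113: Tue/Sat  2114: Wed/Sun  2115: Thu/Mon  2116: Fri/Wed  2117: Sun/Thu  2118: Mon/Fri  2119: Tue/Sat  2120: Wed/Mon  2121: Fri/Tue  2122: Sat/Wed  …(36 more)…  2159: Wed/Sun  2160: Thu/Tue  2161: Sat/Wed  2162: Sun/Thu  2163: Mon/Fri  2164: Tue/Sun  2165: Thu/Mon  2166: Fri/Tue  2167: Sat/Wed  2168: Sun/Fri  2169: Tue/Sat  2170: Wed/Sun  2171: Thu/Mon  2172: Fri/Wed
Both conditions hold in: no year — 0.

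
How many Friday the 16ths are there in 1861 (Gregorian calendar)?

1

Check the 16th of each month of 1861: Jan 16: Wed, Feb 16: Sat, Mar 16: Sat, Apr 16: Tue, May 16: Thu, Jun 16: Sun, Jul 16: Tue, Aug 16: Fri, Sep 16: Mon, Oct 16: Wed, Nov 16: Sat, Dec 16: Mon.
Friday occurs in August — 1 month.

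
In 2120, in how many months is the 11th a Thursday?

Check the 11th of each month of 2120: Jan 11: Thu, Feb 11: Sun, Mar 11: Mon, Apr 11: Thu, May 11: Sat, Jun 11: Tue, Jul 11: Thu, Aug 11: Sun, Sep 11: Wed, Oct 11: Fri, Nov 11: Mon, Dec 11: Wed.
Thursday occurs in January, April, July — 3 months.

3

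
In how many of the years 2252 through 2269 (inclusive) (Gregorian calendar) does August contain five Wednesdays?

August has 31 days; it has five Wednesdays when Wednesday falls among the first (month-length − 28) days — i.e. when August 1 is one of Wednesday/Tuesday/Monday.
August 1 by year: 2252:Sun 2253:Mon✓ 2254:Tue✓ 2255:Wed✓ 2256:Fri 2257:Sat 2258:Sun 2259:Mon✓ 2260:Wed✓ 2261:Thu 2262:Fri 2263:Sat 2264:Mon✓ 2265:Tue✓ 2266:Wed✓ 2267:Thu 2268:Sat 2269:Sun
Years with five Wednesdays: 2253, 2254, 2255, 2259, 2260, 2264, 2265, 2266 → 8.

8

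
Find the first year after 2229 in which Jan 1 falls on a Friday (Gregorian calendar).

Jan 1 advances by 2 weekdays after a leap year and by 1 after a common year.
2229: Jan 1 is Thursday.
2230: Friday
2230 begins on a Friday

2230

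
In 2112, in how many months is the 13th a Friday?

Check the 13th of each month of 2112: Jan 13: Wed, Feb 13: Sat, Mar 13: Sun, Apr 13: Wed, May 13: Fri, Jun 13: Mon, Jul 13: Wed, Aug 13: Sat, Sep 13: Tue, Oct 13: Thu, Nov 13: Sun, Dec 13: Tue.
Friday occurs in May — 1 month.

1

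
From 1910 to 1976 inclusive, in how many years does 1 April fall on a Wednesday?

Track 1 April's weekday year by year (advancing +1, or +2 across a Feb 29):
  1910: Fri  1911: Sat (+1)  1912: Mon (+2)  1913: Tue (+1)  1914: Wed (+1) ✓
  1915: Thu (+1)  1916: Sat (+2)  1917: Sun (+1)  1918: Mon (+1)  1919: Tue (+1)
  1920: Thu (+2)  1921: Fri (+1)  1922: Sat (+1)  1923: Sun (+1)  … (39 more years) …
  1963: Mon (+1)  1964: Wed (+2) ✓  1965: Thu (+1)  1966: Fri (+1)  1967: Sat (+1)
  1968: Mon (+2)  1969: Tue (+1)  1970: Wed (+1) ✓  1971: Thu (+1)  1972: Sat (+2)
  1973: Sun (+1)  1974: Mon (+1)  1975: Tue (+1)  1976: Thu (+2)
Wednesday years: 1914, 1925, 1931, 1936, 1942, 1953, 1959, 1964, 1970 — 9 in total.

9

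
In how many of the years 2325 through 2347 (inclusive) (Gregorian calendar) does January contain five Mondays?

January has 31 days; it has five Mondays when Monday falls among the first (month-length − 28) days — i.e. when January 1 is one of Monday/Sunday/Saturday.
January 1 by year: 2325:Thu 2326:Fri 2327:Sat✓ 2328:Sun✓ 2329:Tue 2330:Wed 2331:Thu 2332:Fri 2333:Sun✓ 2334:Mon✓ 2335:Tue 2336:Wed 2337:Fri 2338:Sat✓ 2339:Sun✓ 2340:Mon✓ 2341:Wed 2342:Thu 2343:Fri 2344:Sat✓ 2345:Mon✓ 2346:Tue 2347:Wed
Years with five Mondays: 2327, 2328, 2333, 2334, 2338, 2339, 2340, 2344, 2345 → 9.

9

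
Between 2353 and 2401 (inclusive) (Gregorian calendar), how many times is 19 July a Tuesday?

7

Track 19 July's weekday year by year (advancing +1, or +2 across a Feb 29):
  2353: Sun  2354: Mon (+1)  2355: Tue (+1) ✓  2356: Thu (+2)  2357: Fri (+1)
  2358: Sat (+1)  2359: Sun (+1)  2360: Tue (+2) ✓  2361: Wed (+1)  2362: Thu (+1)
  2363: Fri (+1)  2364: Sun (+2)  2365: Mon (+1)  2366: Tue (+1) ✓  … (21 more years) …
  2388: Tue (+2) ✓  2389: Wed (+1)  2390: Thu (+1)  2391: Fri (+1)  2392: Sun (+2)
  2393: Mon (+1)  2394: Tue (+1) ✓  2395: Wed (+1)  2396: Fri (+2)  2397: Sat (+1)
  2398: Sun (+1)  2399: Mon (+1)  2400: Wed (+2)  2401: Thu (+1)
Tuesday years: 2355, 2360, 2366, 2377, 2383, 2388, 2394 — 7 in total.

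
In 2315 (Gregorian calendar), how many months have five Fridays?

5

A month of length L has five Fridays iff its first Friday is on day ≤ L−28 (so day 1–3 in a 31-day month, 1–2 in a 30-day month, day 1 in a leap February).
Checking each month of 2315: Jan starts Fri (31d) ✓; Feb starts Mon (28d); Mar starts Mon (31d); Apr starts Thu (30d) ✓; May starts Sat (31d); Jun starts Tue (30d); Jul starts Thu (31d) ✓; Aug starts Sun (31d); Sep starts Wed (30d); Oct starts Fri (31d) ✓; Nov starts Mon (30d); Dec starts Wed (31d) ✓.
Five-Friday months: January, April, July, October, December → 5.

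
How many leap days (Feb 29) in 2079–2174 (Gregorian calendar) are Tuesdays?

Leap years in 2079–2174: 23 of them.
Feb 29 weekday advances by 5 (mod 7) from one leap year to the next four years later (or differs when a century non-leap intervenes).
Leap-day weekdays: 2080:Thu 2084:Tue✓ 2088:Sun 2092:Fri 2096:Wed 2104:Fri 2108:Wed 2112:Mon 2116:Sat 2120:Thu 2124:Tue✓ 2128:Sun 2132:Fri 2136:Wed 2140:Mon 2144:Sat 2148:Thu 2152:Tue✓ 2156:Sun 2160:Fri 2164:Wed 2168:Mon 2172:Sat
Tuesday: 2084, 2124, 2152 → 3.

3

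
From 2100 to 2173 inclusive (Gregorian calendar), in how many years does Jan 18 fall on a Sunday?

Track Jan 18's weekday year by year (advancing +1, or +2 across a Feb 29):
  2100: Mon  2101: Tue (+1)  2102: Wed (+1)  2103: Thu (+1)  2104: Fri (+1)
  2105: Sun (+2) ✓  2106: Mon (+1)  2107: Tue (+1)  2108: Wed (+1)  2109: Fri (+2)
  2110: Sat (+1)  2111: Sun (+1) ✓  2112: Mon (+1)  2113: Wed (+2)  … (46 more years) …
  2160: Fri (+1)  2161: Sun (+2) ✓  2162: Mon (+1)  2163: Tue (+1)  2164: Wed (+1)
  2165: Fri (+2)  2166: Sat (+1)  2167: Sun (+1) ✓  2168: Mon (+1)  2169: Wed (+2)
  2170: Thu (+1)  2171: Fri (+1)  2172: Sat (+1)  2173: Mon (+2)
Sunday years: 2105, 2111, 2122, 2128, 2133, 2139, 2150, 2156, 2161, 2167 — 10 in total.

10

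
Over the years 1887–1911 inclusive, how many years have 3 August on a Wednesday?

Track 3 August's weekday year by year (advancing +1, or +2 across a Feb 29):
  1887: Wed ✓  1888: Fri (+2)  1889: Sat (+1)  1890: Sun (+1)  1891: Mon (+1)
  1892: Wed (+2) ✓  1893: Thu (+1)  1894: Fri (+1)  1895: Sat (+1)  1896: Mon (+2)
  1897: Tue (+1)  1898: Wed (+1) ✓  1899: Thu (+1)  1900: Fri (+1)  1901: Sat (+1)
  1902: Sun (+1)  1903: Mon (+1)  1904: Wed (+2) ✓  1905: Thu (+1)  1906: Fri (+1)
  1907: Sat (+1)  1908: Mon (+2)  1909: Tue (+1)  1910: Wed (+1) ✓  1911: Thu (+1)
Wednesday years: 1887, 1892, 1898, 1904, 1910 — 5 in total.

5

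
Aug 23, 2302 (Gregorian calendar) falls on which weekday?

January 1, 2302 is a Wednesday.
August 23 is day 235 of the year, i.e. 234 days after Jan 1.
234 mod 7 = 3, so advance 3 weekdays from Wednesday: Saturday.

Saturday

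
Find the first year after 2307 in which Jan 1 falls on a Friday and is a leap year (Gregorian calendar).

2332

Jan 1 advances by 2 weekdays after a leap year and by 1 after a common year.
2307: Jan 1 is Tuesday.
2308: Wednesday (leap)
2309: Friday
2310: Saturday
2311: Sunday
2312: Monday (leap)
2313: Wednesday
2314: Thursday
2315: Friday
2316: Saturday (leap)
2317: Monday
2318: Tuesday
2319: Wednesday
2320: Thursday (leap)
2321: Saturday
2322: Sunday
2323: Monday
2324: Tuesday (leap)
2325: Thursday
2326: Friday
2327: Saturday
2328: Sunday (leap)
2329: Tuesday
2330: Wednesday
2331: Thursday
2332: Friday (leap)
2332 begins on a Friday and is a leap year.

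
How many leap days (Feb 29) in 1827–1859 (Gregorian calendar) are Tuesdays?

1

Leap years in 1827–1859: 8 of them.
Feb 29 weekday advances by 5 (mod 7) from one leap year to the next four years later (or differs when a century non-leap intervenes).
Leap-day weekdays: 1828:Fri 1832:Wed 1836:Mon 1840:Sat 1844:Thu 1848:Tue✓ 1852:Sun 1856:Fri
Tuesday: 1848 → 1.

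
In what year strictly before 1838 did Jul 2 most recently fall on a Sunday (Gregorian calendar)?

From one year to the next, a fixed date's weekday advances by 1, or by 2 when a Feb 29 lies between the two dates.
1838: July 2 is Monday.
1837: Sunday (−1)
Jul 2 falls on a Sunday in 1837.

1837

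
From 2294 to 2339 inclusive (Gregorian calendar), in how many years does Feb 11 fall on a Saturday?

7

Track Feb 11's weekday year by year (advancing +1, or +2 across a Feb 29):
  2294: Sun  2295: Mon (+1)  2296: Tue (+1)  2297: Thu (+2)  2298: Fri (+1)
  2299: Sat (+1) ✓  2300: Sun (+1)  2301: Mon (+1)  2302: Tue (+1)  2303: Wed (+1)
  2304: Thu (+1)  2305: Sat (+2) ✓  2306: Sun (+1)  2307: Mon (+1)  … (18 more years) …
  2326: Thu (+1)  2327: Fri (+1)  2328: Sat (+1) ✓  2329: Mon (+2)  2330: Tue (+1)
  2331: Wed (+1)  2332: Thu (+1)  2333: Sat (+2) ✓  2334: Sun (+1)  2335: Mon (+1)
  2336: Tue (+1)  2337: Thu (+2)  2338: Fri (+1)  2339: Sat (+1) ✓
Saturday years: 2299, 2305, 2311, 2322, 2328, 2333, 2339 — 7 in total.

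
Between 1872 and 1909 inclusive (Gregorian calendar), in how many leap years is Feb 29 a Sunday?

1

Leap years in 1872–1909: 9 of them.
Feb 29 weekday advances by 5 (mod 7) from one leap year to the next four years later (or differs when a century non-leap intervenes).
Leap-day weekdays: 1872:Thu 1876:Tue 1880:Sun✓ 1884:Fri 1888:Wed 1892:Mon 1896:Sat 1904:Mon 1908:Sat
Sunday: 1880 → 1.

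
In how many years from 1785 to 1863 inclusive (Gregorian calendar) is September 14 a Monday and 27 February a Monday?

0

Check each year's weekday for September 14 and 27 February:
  1785: Wed/Sun  1786: Thu/Mon  1787: Fri/Tue  1788: Sun/Wed  1789: Mon/Fri  1790: Tue/Sat  1791: Wed/Sun  1792: Fri/Mon  1793: Sat/Wed  1794: Sun/Thu  1795: Mon/Fri  1796: Wed/Sat  1797: Thu/Mon  1798: Fri/Tue  …(51 more)…  1850: Sat/Wed  1851: Sun/Thu  1852: Tue/Fri  1853: Wed/Sun  1854: Thu/Mon  1855: Fri/Tue  1856: Sun/Wed  1857: Mon/Fri  1858: Tue/Sat  1859: Wed/Sun  1860: Fri/Mon  1861: Sat/Wed  1862: Sun/Thu  1863: Mon/Fri
Both conditions hold in: no year — 0.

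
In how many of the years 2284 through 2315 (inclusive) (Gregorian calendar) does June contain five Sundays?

June has 30 days; it has five Sundays when Sunday falls among the first (month-length − 28) days — i.e. when June 1 is one of Sunday/Saturday.
June 1 by year: 2284:Sun✓ 2285:Mon 2286:Tue 2287:Wed 2288:Fri 2289:Sat✓ 2290:Sun✓ 2291:Mon 2292:Wed 2293:Thu 2294:Fri 2295:Sat✓ 2296:Mon 2297:Tue 2298:Wed 2299:Thu 2300:Fri 2301:Sat✓ 2302:Sun✓ 2303:Mon 2304:Wed 2305:Thu 2306:Fri 2307:Sat✓ 2308:Mon 2309:Tue 2310:Wed 2311:Thu 2312:Sat✓ 2313:Sun✓ 2314:Mon 2315:Tue
Years with five Sundays: 2284, 2289, 2290, 2295, 2301, 2302, 2307, 2312, 2313 → 9.

9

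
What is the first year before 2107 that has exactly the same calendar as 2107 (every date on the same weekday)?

Two years share a calendar iff Jan 1 falls on the same weekday and both are leap or both are common. 2107: Jan 1 is Saturday, common year.
2106: Jan 1 Friday, common
2105: Jan 1 Thursday, common
2104: Jan 1 Tuesday, leap
2103: Jan 1 Monday, common
2102: Jan 1 Sunday, common
2101: Jan 1 Saturday, common
2101 matches on both conditions.

2101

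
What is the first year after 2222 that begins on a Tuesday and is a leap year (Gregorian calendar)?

2228

Jan 1 advances by 2 weekdays after a leap year and by 1 after a common year.
2222: Jan 1 is Tuesday.
2223: Wednesday
2224: Thursday (leap)
2225: Saturday
2226: Sunday
2227: Monday
2228: Tuesday (leap)
2228 begins on a Tuesday and is a leap year.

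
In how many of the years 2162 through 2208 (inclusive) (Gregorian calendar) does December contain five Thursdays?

December has 31 days; it has five Thursdays when Thursday falls among the first (month-length − 28) days — i.e. when December 1 is one of Thursday/Wednesday/Tuesday.
December 1 by year: 2162:Wed✓ 2163:Thu✓ 2164:Sat 2165:Sun 2166:Mon 2167:Tue✓ 2168:Thu✓ 2169:Fri 2170:Sat 2171:Sun 2172:Tue✓ 2173:Wed✓ 2174:Thu✓ 2175:Fri 2176:Sun …(17 more)… 2194:Mon 2195:Tue✓ 2196:Thu✓ 2197:Fri 2198:Sat 2199:Sun 2200:Mon 2201:Tue✓ 2202:Wed✓ 2203:Thu✓ 2204:Sat 2205:Sun 2206:Mon 2207:Tue✓ 2208:Thu✓
Years with five Thursdays: 2162, 2163, 2167, 2168, 2172, 2173, 2174, 2178, 2179, 2184, 2185, 2189, 2190, 2191, 2195, 2196, 2201, 2202, 2203, 2207, 2208 → 21.

21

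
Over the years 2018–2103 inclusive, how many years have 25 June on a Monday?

Track 25 June's weekday year by year (advancing +1, or +2 across a Feb 29):
  2018: Mon ✓  2019: Tue (+1)  2020: Thu (+2)  2021: Fri (+1)  2022: Sat (+1)
  2023: Sun (+1)  2024: Tue (+2)  2025: Wed (+1)  2026: Thu (+1)  2027: Fri (+1)
  2028: Sun (+2)  2029: Mon (+1) ✓  2030: Tue (+1)  2031: Wed (+1)  … (58 more years) …
  2090: Sun (+1)  2091: Mon (+1) ✓  2092: Wed (+2)  2093: Thu (+1)  2094: Fri (+1)
  2095: Sat (+1)  2096: Mon (+2) ✓  2097: Tue (+1)  2098: Wed (+1)  2099: Thu (+1)
  2100: Fri (+1)  2101: Sat (+1)  2102: Sun (+1)  2103: Mon (+1) ✓
Monday years: 2018, 2029, 2035, 2040, 2046, 2057, 2063, 2068, 2074, 2085, 2091, 2096, 2103 — 13 in total.

13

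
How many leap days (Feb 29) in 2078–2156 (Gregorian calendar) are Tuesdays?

Leap years in 2078–2156: 19 of them.
Feb 29 weekday advances by 5 (mod 7) from one leap year to the next four years later (or differs when a century non-leap intervenes).
Leap-day weekdays: 2080:Thu 2084:Tue✓ 2088:Sun 2092:Fri 2096:Wed 2104:Fri 2108:Wed 2112:Mon 2116:Sat 2120:Thu 2124:Tue✓ 2128:Sun 2132:Fri 2136:Wed 2140:Mon 2144:Sat 2148:Thu 2152:Tue✓ 2156:Sun
Tuesday: 2084, 2124, 2152 → 3.

3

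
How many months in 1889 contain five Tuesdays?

A month of length L has five Tuesdays iff its first Tuesday is on day ≤ L−28 (so day 1–3 in a 31-day month, 1–2 in a 30-day month, day 1 in a leap February).
Checking each month of 1889: Jan starts Tue (31d) ✓; Feb starts Fri (28d); Mar starts Fri (31d); Apr starts Mon (30d) ✓; May starts Wed (31d); Jun starts Sat (30d); Jul starts Mon (31d) ✓; Aug starts Thu (31d); Sep starts Sun (30d); Oct starts Tue (31d) ✓; Nov starts Fri (30d); Dec starts Sun (31d) ✓.
Five-Tuesday months: January, April, July, October, December → 5.

5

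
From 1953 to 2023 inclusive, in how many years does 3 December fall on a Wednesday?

9

Track 3 December's weekday year by year (advancing +1, or +2 across a Feb 29):
  1953: Thu  1954: Fri (+1)  1955: Sat (+1)  1956: Mon (+2)  1957: Tue (+1)
  1958: Wed (+1) ✓  1959: Thu (+1)  1960: Sat (+2)  1961: Sun (+1)  1962: Mon (+1)
  1963: Tue (+1)  1964: Thu (+2)  1965: Fri (+1)  1966: Sat (+1)  … (43 more years) …
  2010: Fri (+1)  2011: Sat (+1)  2012: Mon (+2)  2013: Tue (+1)  2014: Wed (+1) ✓
  2015: Thu (+1)  2016: Sat (+2)  2017: Sun (+1)  2018: Mon (+1)  2019: Tue (+1)
  2020: Thu (+2)  2021: Fri (+1)  2022: Sat (+1)  2023: Sun (+1)
Wednesday years: 1958, 1969, 1975, 1980, 1986, 1997, 2003, 2008, 2014 — 9 in total.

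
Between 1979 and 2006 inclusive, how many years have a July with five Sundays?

July has 31 days; it has five Sundays when Sunday falls among the first (month-length − 28) days — i.e. when July 1 is one of Sunday/Saturday/Friday.
July 1 by year: 1979:Sun✓ 1980:Tue 1981:Wed 1982:Thu 1983:Fri✓ 1984:Sun✓ 1985:Mon 1986:Tue 1987:Wed 1988:Fri✓ 1989:Sat✓ 1990:Sun✓ 1991:Mon 1992:Wed 1993:Thu 1994:Fri✓ 1995:Sat✓ 1996:Mon 1997:Tue 1998:Wed 1999:Thu 2000:Sat✓ 2001:Sun✓ 2002:Mon 2003:Tue 2004:Thu 2005:Fri✓ 2006:Sat✓
Years with five Sundays: 1979, 1983, 1984, 1988, 1989, 1990, 1994, 1995, 2000, 2001, 2005, 2006 → 12.

12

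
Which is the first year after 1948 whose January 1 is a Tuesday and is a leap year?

Jan 1 advances by 2 weekdays after a leap year and by 1 after a common year.
1948: Jan 1 is Thursday (leap).
1949: Saturday
1950: Sunday
1951: Monday
1952: Tuesday (leap)
1952 begins on a Tuesday and is a leap year.

1952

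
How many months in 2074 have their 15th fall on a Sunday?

2

Check the 15th of each month of 2074: Jan 15: Mon, Feb 15: Thu, Mar 15: Thu, Apr 15: Sun, May 15: Tue, Jun 15: Fri, Jul 15: Sun, Aug 15: Wed, Sep 15: Sat, Oct 15: Mon, Nov 15: Thu, Dec 15: Sat.
Sunday occurs in April, July — 2 months.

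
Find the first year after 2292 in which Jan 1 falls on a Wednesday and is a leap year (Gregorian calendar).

2296

Jan 1 advances by 2 weekdays after a leap year and by 1 after a common year.
2292: Jan 1 is Friday (leap).
2293: Sunday
2294: Monday
2295: Tuesday
2296: Wednesday (leap)
2296 begins on a Wednesday and is a leap year.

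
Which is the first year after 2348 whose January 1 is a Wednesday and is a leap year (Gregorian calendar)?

2364

Jan 1 advances by 2 weekdays after a leap year and by 1 after a common year.
2348: Jan 1 is Thursday (leap).
2349: Saturday
2350: Sunday
2351: Monday
2352: Tuesday (leap)
2353: Thursday
2354: Friday
2355: Saturday
2356: Sunday (leap)
2357: Tuesday
2358: Wednesday
2359: Thursday
2360: Friday (leap)
2361: Sunday
2362: Monday
2363: Tuesday
2364: Wednesday (leap)
2364 begins on a Wednesday and is a leap year.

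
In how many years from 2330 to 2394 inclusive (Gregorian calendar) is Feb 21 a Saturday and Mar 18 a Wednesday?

Check each year's weekday for Feb 21 and Mar 18:
  2330: Fri/Tue  2331: Sat/Wed ✓  2332: Sun/Fri  2333: Tue/Sat  2334: Wed/Sun  2335: Thu/Mon  2336: Fri/Wed  2337: Sun/Thu  2338: Mon/Fri  2339: Tue/Sat  2340: Wed/Mon  2341: Fri/Tue  2342: Sat/Wed ✓  2343: Sun/Thu  …(37 more)…  2381: Sat/Wed ✓  2382: Sun/Thu  2383: Mon/Fri  2384: Tue/Sun  2385: Thu/Mon  2386: Fri/Tue  2387: Sat/Wed ✓  2388: Sun/Fri  2389: Tue/Sat  2390: Wed/Sun  2391: Thu/Mon  2392: Fri/Wed  2393: Sun/Thu  2394: Mon/Fri
Both conditions hold in: 2331, 2342, 2353, 2359, 2370, 2381, 2387 — 7.

7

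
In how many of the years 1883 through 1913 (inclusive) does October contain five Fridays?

October has 31 days; it has five Fridays when Friday falls among the first (month-length − 28) days — i.e. when October 1 is one of Friday/Thursday/Wednesday.
October 1 by year: 1883:Mon 1884:Wed✓ 1885:Thu✓ 1886:Fri✓ 1887:Sat 1888:Mon 1889:Tue 1890:Wed✓ 1891:Thu✓ 1892:Sat 1893:Sun 1894:Mon 1895:Tue 1896:Thu✓ 1897:Fri✓ 1898:Sat 1899:Sun 1900:Mon 1901:Tue 1902:Wed✓ 1903:Thu✓ 1904:Sat 1905:Sun 1906:Mon 1907:Tue 1908:Thu✓ 1909:Fri✓ 1910:Sat 1911:Sun 1912:Tue 1913:Wed✓
Years with five Fridays: 1884, 1885, 1886, 1890, 1891, 1896, 1897, 1902, 1903, 1908, 1909, 1913 → 12.

12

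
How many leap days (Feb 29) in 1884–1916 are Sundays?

0

Leap years in 1884–1916: 8 of them.
Feb 29 weekday advances by 5 (mod 7) from one leap year to the next four years later (or differs when a century non-leap intervenes).
Leap-day weekdays: 1884:Fri 1888:Wed 1892:Mon 1896:Sat 1904:Mon 1908:Sat 1912:Thu 1916:Tue
Sunday: none → 0.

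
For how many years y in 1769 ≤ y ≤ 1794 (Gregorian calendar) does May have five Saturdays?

11

May has 31 days; it has five Saturdays when Saturday falls among the first (month-length − 28) days — i.e. when May 1 is one of Saturday/Friday/Thursday.
May 1 by year: 1769:Mon 1770:Tue 1771:Wed 1772:Fri✓ 1773:Sat✓ 1774:Sun 1775:Mon 1776:Wed 1777:Thu✓ 1778:Fri✓ 1779:Sat✓ 1780:Mon 1781:Tue 1782:Wed 1783:Thu✓ 1784:Sat✓ 1785:Sun 1786:Mon 1787:Tue 1788:Thu✓ 1789:Fri✓ 1790:Sat✓ 1791:Sun 1792:Tue 1793:Wed 1794:Thu✓
Years with five Saturdays: 1772, 1773, 1777, 1778, 1779, 1783, 1784, 1788, 1789, 1790, 1794 → 11.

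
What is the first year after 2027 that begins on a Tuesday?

2030

Jan 1 advances by 2 weekdays after a leap year and by 1 after a common year.
2027: Jan 1 is Friday.
2028: Saturday (leap)
2029: Monday
2030: Tuesday
2030 begins on a Tuesday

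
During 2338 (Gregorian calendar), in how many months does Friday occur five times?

A month of length L has five Fridays iff its first Friday is on day ≤ L−28 (so day 1–3 in a 31-day month, 1–2 in a 30-day month, day 1 in a leap February).
Checking each month of 2338: Jan starts Sat (31d); Feb starts Tue (28d); Mar starts Tue (31d); Apr starts Fri (30d) ✓; May starts Sun (31d); Jun starts Wed (30d); Jul starts Fri (31d) ✓; Aug starts Mon (31d); Sep starts Thu (30d) ✓; Oct starts Sat (31d); Nov starts Tue (30d); Dec starts Thu (31d) ✓.
Five-Friday months: April, July, September, December → 4.

4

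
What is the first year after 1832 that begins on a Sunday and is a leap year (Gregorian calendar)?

1860

Jan 1 advances by 2 weekdays after a leap year and by 1 after a common year.
1832: Jan 1 is Sunday (leap).
1833: Tuesday
1834: Wednesday
1835: Thursday
1836: Friday (leap)
1837: Sunday
1838: Monday
1839: Tuesday
1840: Wednesday (leap)
1841: Friday
1842: Saturday
1843: Sunday
1844: Monday (leap)
1845: Wednesday
1846: Thursday
1847: Friday
1848: Saturday (leap)
1849: Monday
1850: Tuesday
1851: Wednesday
1852: Thursday (leap)
1853: Saturday
1854: Sunday
1855: Monday
1856: Tuesday (leap)
1857: Thursday
1858: Friday
1859: Saturday
1860: Sunday (leap)
1860 begins on a Sunday and is a leap year.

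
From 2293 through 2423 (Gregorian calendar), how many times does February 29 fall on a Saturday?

6

Leap years in 2293–2423: 31 of them.
Feb 29 weekday advances by 5 (mod 7) from one leap year to the next four years later (or differs when a century non-leap intervenes).
Leap-day weekdays: 2296:Sat✓ 2304:Mon 2308:Sat✓ 2312:Thu 2316:Tue 2320:Sun 2324:Fri 2328:Wed 2332:Mon 2336:Sat✓ 2340:Thu 2344:Tue 2348:Sun …(5 more)… 2372:Tue 2376:Sun 2380:Fri 2384:Wed 2388:Mon 2392:Sat✓ 2396:Thu 2400:Tue 2404:Sun 2408:Fri 2412:Wed 2416:Mon 2420:Sat✓
Saturday: 2296, 2308, 2336, 2364, 2392, 2420 → 6.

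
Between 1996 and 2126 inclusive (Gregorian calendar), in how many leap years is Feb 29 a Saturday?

Leap years in 1996–2126: 32 of them.
Feb 29 weekday advances by 5 (mod 7) from one leap year to the next four years later (or differs when a century non-leap intervenes).
Leap-day weekdays: 1996:Thu 2000:Tue 2004:Sun 2008:Fri 2012:Wed 2016:Mon 2020:Sat✓ 2024:Thu 2028:Tue 2032:Sun 2036:Fri 2040:Wed 2044:Mon …(6 more)… 2072:Mon 2076:Sat✓ 2080:Thu 2084:Tue 2088:Sun 2092:Fri 2096:Wed 2104:Fri 2108:Wed 2112:Mon 2116:Sat✓ 2120:Thu 2124:Tue
Saturday: 2020, 2048, 2076, 2116 → 4.

4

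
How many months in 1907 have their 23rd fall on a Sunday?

Check the 23rd of each month of 1907: Jan 23: Wed, Feb 23: Sat, Mar 23: Sat, Apr 23: Tue, May 23: Thu, Jun 23: Sun, Jul 23: Tue, Aug 23: Fri, Sep 23: Mon, Oct 23: Wed, Nov 23: Sat, Dec 23: Mon.
Sunday occurs in June — 1 month.

1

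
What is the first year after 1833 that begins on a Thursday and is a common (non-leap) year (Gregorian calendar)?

1835

Jan 1 advances by 2 weekdays after a leap year and by 1 after a common year.
1833: Jan 1 is Tuesday.
1834: Wednesday
1835: Thursday
1835 begins on a Thursday and is a common year.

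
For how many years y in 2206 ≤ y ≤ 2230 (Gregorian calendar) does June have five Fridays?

June has 30 days; it has five Fridays when Friday falls among the first (month-length − 28) days — i.e. when June 1 is one of Friday/Thursday.
June 1 by year: 2206:Sun 2207:Mon 2208:Wed 2209:Thu✓ 2210:Fri✓ 2211:Sat 2212:Mon 2213:Tue 2214:Wed 2215:Thu✓ 2216:Sat 2217:Sun 2218:Mon 2219:Tue 2220:Thu✓ 2221:Fri✓ 2222:Sat 2223:Sun 2224:Tue 2225:Wed 2226:Thu✓ 2227:Fri✓ 2228:Sun 2229:Mon 2230:Tue
Years with five Fridays: 2209, 2210, 2215, 2220, 2221, 2226, 2227 → 7.

7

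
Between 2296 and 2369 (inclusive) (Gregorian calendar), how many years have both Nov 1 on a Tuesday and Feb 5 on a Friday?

Check each year's weekday for Nov 1 and Feb 5:
  2296: Sun/Wed  2297: Mon/Fri  2298: Tue/Sat  2299: Wed/Sun  2300: Thu/Mon  2301: Fri/Tue  2302: Sat/Wed  2303: Sun/Thu  2304: Tue/Fri ✓  2305: Wed/Sun  2306: Thu/Mon  2307: Fri/Tue  2308: Sun/Wed  2309: Mon/Fri  …(46 more)…  2356: Thu/Sun  2357: Fri/Tue  2358: Sat/Wed  2359: Sun/Thu  2360: Tue/Fri ✓  2361: Wed/Sun  2362: Thu/Mon  2363: Fri/Tue  2364: Sun/Wed  2365: Mon/Fri  2366: Tue/Sat  2367: Wed/Sun  2368: Fri/Mon  2369: Sat/Wed
Both conditions hold in: 2304, 2332, 2360 — 3.

3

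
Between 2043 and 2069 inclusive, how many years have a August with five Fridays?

11

August has 31 days; it has five Fridays when Friday falls among the first (month-length − 28) days — i.e. when August 1 is one of Friday/Thursday/Wednesday.
August 1 by year: 2043:Sat 2044:Mon 2045:Tue 2046:Wed✓ 2047:Thu✓ 2048:Sat 2049:Sun 2050:Mon 2051:Tue 2052:Thu✓ 2053:Fri✓ 2054:Sat 2055:Sun 2056:Tue 2057:Wed✓ 2058:Thu✓ 2059:Fri✓ 2060:Sun 2061:Mon 2062:Tue 2063:Wed✓ 2064:Fri✓ 2065:Sat 2066:Sun 2067:Mon 2068:Wed✓ 2069:Thu✓
Years with five Fridays: 2046, 2047, 2052, 2053, 2057, 2058, 2059, 2063, 2064, 2068, 2069 → 11.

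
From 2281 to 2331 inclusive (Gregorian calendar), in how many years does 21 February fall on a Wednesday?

7

Track 21 February's weekday year by year (advancing +1, or +2 across a Feb 29):
  2281: Mon  2282: Tue (+1)  2283: Wed (+1) ✓  2284: Thu (+1)  2285: Sat (+2)
  2286: Sun (+1)  2287: Mon (+1)  2288: Tue (+1)  2289: Thu (+2)  2290: Fri (+1)
  2291: Sat (+1)  2292: Sun (+1)  2293: Tue (+2)  2294: Wed (+1) ✓  … (23 more years) …
  2318: Thu (+1)  2319: Fri (+1)  2320: Sat (+1)  2321: Mon (+2)  2322: Tue (+1)
  2323: Wed (+1) ✓  2324: Thu (+1)  2325: Sat (+2)  2326: Sun (+1)  2327: Mon (+1)
  2328: Tue (+1)  2329: Thu (+2)  2330: Fri (+1)  2331: Sat (+1)
Wednesday years: 2283, 2294, 2300, 2306, 2312, 2317, 2323 — 7 in total.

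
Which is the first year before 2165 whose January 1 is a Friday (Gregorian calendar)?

2162

Jan 1 advances by 2 weekdays after a leap year and by 1 after a common year.
2165: Jan 1 is Tuesday.
2164: Sunday (leap)
2163: Saturday
2162: Friday
2162 begins on a Friday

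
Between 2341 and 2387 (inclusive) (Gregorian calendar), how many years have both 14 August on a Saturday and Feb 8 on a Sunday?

2

Check each year's weekday for 14 August and Feb 8:
  2341: Thu/Sat  2342: Fri/Sun  2343: Sat/Mon  2344: Mon/Tue  2345: Tue/Thu  2346: Wed/Fri  2347: Thu/Sat  2348: Sat/Sun ✓  2349: Sun/Tue  2350: Mon/Wed  2351: Tue/Thu  2352: Thu/Fri  2353: Fri/Sun  2354: Sat/Mon  …(19 more)…  2374: Wed/Fri  2375: Thu/Sat  2376: Sat/Sun ✓  2377: Sun/Tue  2378: Mon/Wed  2379: Tue/Thu  2380: Thu/Fri  2381: Fri/Sun  2382: Sat/Mon  2383: Sun/Tue  2384: Tue/Wed  2385: Wed/Fri  2386: Thu/Sat  2387: Fri/Sun
Both conditions hold in: 2348, 2376 — 2.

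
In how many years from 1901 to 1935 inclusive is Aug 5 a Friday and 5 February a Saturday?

3

Check each year's weekday for Aug 5 and 5 February:
  1901: Mon/Tue  1902: Tue/Wed  1903: Wed/Thu  1904: Fri/Fri  1905: Sat/Sun  1906: Sun/Mon  1907: Mon/Tue  1908: Wed/Wed  1909: Thu/Fri  1910: Fri/Sat ✓  1911: Sat/Sun  1912: Mon/Mon  1913: Tue/Wed  1914: Wed/Thu  …(7 more)…  1922: Sat/Sun  1923: Sun/Mon  1924: Tue/Tue  1925: Wed/Thu  1926: Thu/Fri  1927: Fri/Sat ✓  1928: Sun/Sun  1929: Mon/Tue  1930: Tue/Wed  1931: Wed/Thu  1932: Fri/Fri  1933: Sat/Sun  1934: Sun/Mon  1935: Mon/Tue
Both conditions hold in: 1910, 1921, 1927 — 3.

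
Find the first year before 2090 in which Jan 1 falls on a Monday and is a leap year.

Jan 1 advances by 2 weekdays after a leap year and by 1 after a common year.
2090: Jan 1 is Sunday.
2089: Saturday
2088: Thursday (leap)
2087: Wednesday
2086: Tuesday
2085: Monday
2084: Saturday (leap)
2083: Friday
2082: Thursday
2081: Wednesday
2080: Monday (leap)
2080 begins on a Monday and is a leap year.

2080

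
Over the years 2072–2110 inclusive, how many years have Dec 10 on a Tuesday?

5

Track Dec 10's weekday year by year (advancing +1, or +2 across a Feb 29):
  2072: Sat  2073: Sun (+1)  2074: Mon (+1)  2075: Tue (+1) ✓  2076: Thu (+2)
  2077: Fri (+1)  2078: Sat (+1)  2079: Sun (+1)  2080: Tue (+2) ✓  2081: Wed (+1)
  2082: Thu (+1)  2083: Fri (+1)  2084: Sun (+2)  2085: Mon (+1)  … (11 more years) …
  2097: Tue (+1) ✓  2098: Wed (+1)  2099: Thu (+1)  2100: Fri (+1)  2101: Sat (+1)
  2102: Sun (+1)  2103: Mon (+1)  2104: Wed (+2)  2105: Thu (+1)  2106: Fri (+1)
  2107: Sat (+1)  2108: Mon (+2)  2109: Tue (+1) ✓  2110: Wed (+1)
Tuesday years: 2075, 2080, 2086, 2097, 2109 — 5 in total.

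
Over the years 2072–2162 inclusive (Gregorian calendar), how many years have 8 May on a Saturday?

Track 8 May's weekday year by year (advancing +1, or +2 across a Feb 29):
  2072: Sun  2073: Mon (+1)  2074: Tue (+1)  2075: Wed (+1)  2076: Fri (+2)
  2077: Sat (+1) ✓  2078: Sun (+1)  2079: Mon (+1)  2080: Wed (+2)  2081: Thu (+1)
  2082: Fri (+1)  2083: Sat (+1) ✓  2084: Mon (+2)  2085: Tue (+1)  … (63 more years) …
  2149: Thu (+1)  2150: Fri (+1)  2151: Sat (+1) ✓  2152: Mon (+2)  2153: Tue (+1)
  2154: Wed (+1)  2155: Thu (+1)  2156: Sat (+2) ✓  2157: Sun (+1)  2158: Mon (+1)
  2159: Tue (+1)  2160: Thu (+2)  2161: Fri (+1)  2162: Sat (+1) ✓
Saturday years: 2077, 2083, 2088, 2094, 2100, 2106, 2117, 2123, 2128, 2134, 2145, 2151, 2156, 2162 — 14 in total.

14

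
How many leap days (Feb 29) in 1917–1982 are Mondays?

Leap years in 1917–1982: 16 of them.
Feb 29 weekday advances by 5 (mod 7) from one leap year to the next four years later (or differs when a century non-leap intervenes).
Leap-day weekdays: 1920:Sun 1924:Fri 1928:Wed 1932:Mon✓ 1936:Sat 1940:Thu 1944:Tue 1948:Sun 1952:Fri 1956:Wed 1960:Mon✓ 1964:Sat 1968:Thu 1972:Tue 1976:Sun 1980:Fri
Monday: 1932, 1960 → 2.

2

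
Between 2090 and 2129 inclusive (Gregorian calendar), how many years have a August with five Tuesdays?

August has 31 days; it has five Tuesdays when Tuesday falls among the first (month-length − 28) days — i.e. when August 1 is one of Tuesday/Monday/Sunday.
August 1 by year: 2090:Tue✓ 2091:Wed 2092:Fri 2093:Sat 2094:Sun✓ 2095:Mon✓ 2096:Wed 2097:Thu 2098:Fri 2099:Sat 2100:Sun✓ 2101:Mon✓ 2102:Tue✓ 2103:Wed 2104:Fri …(10 more)… 2115:Thu 2116:Sat 2117:Sun✓ 2118:Mon✓ 2119:Tue✓ 2120:Thu 2121:Fri 2122:Sat 2123:Sun✓ 2124:Tue✓ 2125:Wed 2126:Thu 2127:Fri 2128:Sun✓ 2129:Mon✓
Years with five Tuesdays: 2090, 2094, 2095, 2100, 2101, 2102, 2106, 2107, 2112, 2113, 2117, 2118, 2119, 2123, 2124, 2128, 2129 → 17.

17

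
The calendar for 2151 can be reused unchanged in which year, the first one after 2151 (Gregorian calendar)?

Two years share a calendar iff Jan 1 falls on the same weekday and both are leap or both are common. 2151: Jan 1 is Friday, common year.
2152: Jan 1 Saturday, leap
2153: Jan 1 Monday, common
2154: Jan 1 Tuesday, common
2155: Jan 1 Wednesday, common
2156: Jan 1 Thursday, leap
2157: Jan 1 Saturday, common
2158: Jan 1 Sunday, common
2159: Jan 1 Monday, common
2160: Jan 1 Tuesday, leap
2161: Jan 1 Thursday, common
2162: Jan 1 Friday, common
2162 matches on both conditions.

2162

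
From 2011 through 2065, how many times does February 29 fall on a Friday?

2

Leap years in 2011–2065: 14 of them.
Feb 29 weekday advances by 5 (mod 7) from one leap year to the next four years later (or differs when a century non-leap intervenes).
Leap-day weekdays: 2012:Wed 2016:Mon 2020:Sat 2024:Thu 2028:Tue 2032:Sun 2036:Fri✓ 2040:Wed 2044:Mon 2048:Sat 2052:Thu 2056:Tue 2060:Sun 2064:Fri✓
Friday: 2036, 2064 → 2.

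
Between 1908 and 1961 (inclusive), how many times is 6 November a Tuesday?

Track 6 November's weekday year by year (advancing +1, or +2 across a Feb 29):
  1908: Fri  1909: Sat (+1)  1910: Sun (+1)  1911: Mon (+1)  1912: Wed (+2)
  1913: Thu (+1)  1914: Fri (+1)  1915: Sat (+1)  1916: Mon (+2)  1917: Tue (+1) ✓
  1918: Wed (+1)  1919: Thu (+1)  1920: Sat (+2)  1921: Sun (+1)  … (26 more years) …
  1948: Sat (+2)  1949: Sun (+1)  1950: Mon (+1)  1951: Tue (+1) ✓  1952: Thu (+2)
  1953: Fri (+1)  1954: Sat (+1)  1955: Sun (+1)  1956: Tue (+2) ✓  1957: Wed (+1)
  1958: Thu (+1)  1959: Fri (+1)  1960: Sun (+2)  1961: Mon (+1)
Tuesday years: 1917, 1923, 1928, 1934, 1945, 1951, 1956 — 7 in total.

7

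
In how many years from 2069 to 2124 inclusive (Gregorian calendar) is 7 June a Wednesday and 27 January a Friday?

Check each year's weekday for 7 June and 27 January:
  2069: Fri/Sun  2070: Sat/Mon  2071: Sun/Tue  2072: Tue/Wed  2073: Wed/Fri ✓  2074: Thu/Sat  2075: Fri/Sun  2076: Sun/Mon  2077: Mon/Wed  2078: Tue/Thu  2079: Wed/Fri ✓  2080: Fri/Sat  2081: Sat/Mon  2082: Sun/Tue  …(28 more)…  2111: Sun/Tue  2112: Tue/Wed  2113: Wed/Fri ✓  2114: Thu/Sat  2115: Fri/Sun  2116: Sun/Mon  2117: Mon/Wed  2118: Tue/Thu  2119: Wed/Fri ✓  2120: Fri/Sat  2121: Sat/Mon  2122: Sun/Tue  2123: Mon/Wed  2124: Wed/Thu
Both conditions hold in: 2073, 2079, 2090, 2102, 2113, 2119 — 6.

6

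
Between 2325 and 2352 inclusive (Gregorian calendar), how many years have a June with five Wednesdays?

June has 30 days; it has five Wednesdays when Wednesday falls among the first (month-length − 28) days — i.e. when June 1 is one of Wednesday/Tuesday.
June 1 by year: 2325:Mon 2326:Tue✓ 2327:Wed✓ 2328:Fri 2329:Sat 2330:Sun 2331:Mon 2332:Wed✓ 2333:Thu 2334:Fri 2335:Sat 2336:Mon 2337:Tue✓ 2338:Wed✓ 2339:Thu 2340:Sat 2341:Sun 2342:Mon 2343:Tue✓ 2344:Thu 2345:Fri 2346:Sat 2347:Sun 2348:Tue✓ 2349:Wed✓ 2350:Thu 2351:Fri 2352:Sun
Years with five Wednesdays: 2326, 2327, 2332, 2337, 2338, 2343, 2348, 2349 → 8.

8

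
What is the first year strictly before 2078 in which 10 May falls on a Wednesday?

2073

From one year to the next, a fixed date's weekday advances by 1, or by 2 when a Feb 29 lies between the two dates.
2078: May 10 is Tuesday.
2077: Monday (−1)
2076: Sunday (−1)
2075: Friday (−2)
2074: Thursday (−1)
2073: Wednesday (−1)
10 May falls on a Wednesday in 2073.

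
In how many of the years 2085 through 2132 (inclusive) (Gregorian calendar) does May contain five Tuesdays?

21

May has 31 days; it has five Tuesdays when Tuesday falls among the first (month-length − 28) days — i.e. when May 1 is one of Tuesday/Monday/Sunday.
May 1 by year: 2085:Tue✓ 2086:Wed 2087:Thu 2088:Sat 2089:Sun✓ 2090:Mon✓ 2091:Tue✓ 2092:Thu 2093:Fri 2094:Sat 2095:Sun✓ 2096:Tue✓ 2097:Wed 2098:Thu 2099:Fri …(18 more)… 2118:Sun✓ 2119:Mon✓ 2120:Wed 2121:Thu 2122:Fri 2123:Sat 2124:Mon✓ 2125:Tue✓ 2126:Wed 2127:Thu 2128:Sat 2129:Sun✓ 2130:Mon✓ 2131:Tue✓ 2132:Thu
Years with five Tuesdays: 2085, 2089, 2090, 2091, 2095, 2096, 2101, 2102, 2103, 2107, 2108, 2112, 2113, 2114, 2118, 2119, 2124, 2125, 2129, 2130, 2131 → 21.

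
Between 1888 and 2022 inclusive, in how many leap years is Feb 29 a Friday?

4

Leap years in 1888–2022: 33 of them.
Feb 29 weekday advances by 5 (mod 7) from one leap year to the next four years later (or differs when a century non-leap intervenes).
Leap-day weekdays: 1888:Wed 1892:Mon 1896:Sat 1904:Mon 1908:Sat 1912:Thu 1916:Tue 1920:Sun 1924:Fri✓ 1928:Wed 1932:Mon 1936:Sat 1940:Thu …(7 more)… 1972:Tue 1976:Sun 1980:Fri✓ 1984:Wed 1988:Mon 1992:Sat 1996:Thu 2000:Tue 2004:Sun 2008:Fri✓ 2012:Wed 2016:Mon 2020:Sat
Friday: 1924, 1952, 1980, 2008 → 4.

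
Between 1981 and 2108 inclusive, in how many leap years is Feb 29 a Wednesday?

6

Leap years in 1981–2108: 31 of them.
Feb 29 weekday advances by 5 (mod 7) from one leap year to the next four years later (or differs when a century non-leap intervenes).
Leap-day weekdays: 1984:Wed✓ 1988:Mon 1992:Sat 1996:Thu 2000:Tue 2004:Sun 2008:Fri 2012:Wed✓ 2016:Mon 2020:Sat 2024:Thu 2028:Tue 2032:Sun …(5 more)… 2056:Tue 2060:Sun 2064:Fri 2068:Wed✓ 2072:Mon 2076:Sat 2080:Thu 2084:Tue 2088:Sun 2092:Fri 2096:Wed✓ 2104:Fri 2108:Wed✓
Wednesday: 1984, 2012, 2040, 2068, 2096, 2108 → 6.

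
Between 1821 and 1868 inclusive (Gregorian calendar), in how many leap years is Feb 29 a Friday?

2

Leap years in 1821–1868: 12 of them.
Feb 29 weekday advances by 5 (mod 7) from one leap year to the next four years later (or differs when a century non-leap intervenes).
Leap-day weekdays: 1824:Sun 1828:Fri✓ 1832:Wed 1836:Mon 1840:Sat 1844:Thu 1848:Tue 1852:Sun 1856:Fri✓ 1860:Wed 1864:Mon 1868:Sat
Friday: 1828, 1856 → 2.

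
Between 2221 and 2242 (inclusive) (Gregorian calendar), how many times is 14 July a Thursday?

4

Track 14 July's weekday year by year (advancing +1, or +2 across a Feb 29):
  2221: Sat  2222: Sun (+1)  2223: Mon (+1)  2224: Wed (+2)  2225: Thu (+1) ✓
  2226: Fri (+1)  2227: Sat (+1)  2228: Mon (+2)  2229: Tue (+1)  2230: Wed (+1)
  2231: Thu (+1) ✓  2232: Sat (+2)  2233: Sun (+1)  2234: Mon (+1)  2235: Tue (+1)
  2236: Thu (+2) ✓  2237: Fri (+1)  2238: Sat (+1)  2239: Sun (+1)  2240: Tue (+2)
  2241: Wed (+1)  2242: Thu (+1) ✓
Thursday years: 2225, 2231, 2236, 2242 — 4 in total.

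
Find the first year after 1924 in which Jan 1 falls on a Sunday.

1928

Jan 1 advances by 2 weekdays after a leap year and by 1 after a common year.
1924: Jan 1 is Tuesday (leap).
1925: Thursday
1926: Friday
1927: Saturday
1928: Sunday (leap)
1928 begins on a Sunday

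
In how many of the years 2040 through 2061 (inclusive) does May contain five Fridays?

10

May has 31 days; it has five Fridays when Friday falls among the first (month-length − 28) days — i.e. when May 1 is one of Friday/Thursday/Wednesday.
May 1 by year: 2040:Tue 2041:Wed✓ 2042:Thu✓ 2043:Fri✓ 2044:Sun 2045:Mon 2046:Tue 2047:Wed✓ 2048:Fri✓ 2049:Sat 2050:Sun 2051:Mon 2052:Wed✓ 2053:Thu✓ 2054:Fri✓ 2055:Sat 2056:Mon 2057:Tue 2058:Wed✓ 2059:Thu✓ 2060:Sat 2061:Sun
Years with five Fridays: 2041, 2042, 2043, 2047, 2048, 2052, 2053, 2054, 2058, 2059 → 10.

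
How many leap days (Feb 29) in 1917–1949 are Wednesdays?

Leap years in 1917–1949: 8 of them.
Feb 29 weekday advances by 5 (mod 7) from one leap year to the next four years later (or differs when a century non-leap intervenes).
Leap-day weekdays: 1920:Sun 1924:Fri 1928:Wed✓ 1932:Mon 1936:Sat 1940:Thu 1944:Tue 1948:Sun
Wednesday: 1928 → 1.

1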